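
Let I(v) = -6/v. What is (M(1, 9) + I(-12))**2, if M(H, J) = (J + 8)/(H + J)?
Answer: 121/25 ≈ 4.8400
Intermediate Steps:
M(H, J) = (8 + J)/(H + J)
(M(1, 9) + I(-12))**2 = ((8 + 9)/(1 + 9) - 6/(-12))**2 = (17/10 - 6*(-1/12))**2 = ((1/10)*17 + 1/2)**2 = (17/10 + 1/2)**2 = (11/5)**2 = 121/25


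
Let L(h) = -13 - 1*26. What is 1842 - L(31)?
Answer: 1881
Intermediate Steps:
L(h) = -39 (L(h) = -13 - 26 = -39)
1842 - L(31) = 1842 - 1*(-39) = 1842 + 39 = 1881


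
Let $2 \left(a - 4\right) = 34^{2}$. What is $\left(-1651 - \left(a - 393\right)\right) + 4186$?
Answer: $2346$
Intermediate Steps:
$a = 582$ ($a = 4 + \frac{34^{2}}{2} = 4 + \frac{1}{2} \cdot 1156 = 4 + 578 = 582$)
$\left(-1651 - \left(a - 393\right)\right) + 4186 = \left(-1651 - \left(582 - 393\right)\right) + 4186 = \left(-1651 - 189\right) + 4186 = -1840 + 4186 = 2346$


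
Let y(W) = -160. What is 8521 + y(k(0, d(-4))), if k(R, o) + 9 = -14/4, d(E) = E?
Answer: 8361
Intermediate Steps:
k(R, o) = -25/2 (k(R, o) = -9 - 14/4 = -9 - 14*¼ = -9 - 7/2 = -25/2)
8521 + y(k(0, d(-4))) = 8521 - 160 = 8361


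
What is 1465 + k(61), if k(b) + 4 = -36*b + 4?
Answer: -731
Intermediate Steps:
k(b) = -36*b (k(b) = -4 + (-36*b + 4) = -4 + (4 - 36*b) = -36*b)
1465 + k(61) = 1465 - 36*61 = 1465 - 2196 = -731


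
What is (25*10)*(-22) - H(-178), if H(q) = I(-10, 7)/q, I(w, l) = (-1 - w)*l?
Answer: -978937/178 ≈ -5499.6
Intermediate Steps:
I(w, l) = l*(-1 - w)
H(q) = 63/q (H(q) = (-1*7*(1 - 10))/q = (-1*7*(-9))/q = 63/q)
(25*10)*(-22) - H(-178) = (25*10)*(-22) - 63/(-178) = 250*(-22) - 63*(-1)/178 = -5500 - 1*(-63/178) = -5500 + 63/178 = -978937/178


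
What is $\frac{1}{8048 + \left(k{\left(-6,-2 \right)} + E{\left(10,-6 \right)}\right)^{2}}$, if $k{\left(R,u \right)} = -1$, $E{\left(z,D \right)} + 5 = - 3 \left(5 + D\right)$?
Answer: $\frac{1}{8057} \approx 0.00012412$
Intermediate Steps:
$E{\left(z,D \right)} = -20 - 3 D$ ($E{\left(z,D \right)} = -5 - 3 \left(5 + D\right) = -5 - \left(15 + 3 D\right) = -20 - 3 D$)
$\frac{1}{8048 + \left(k{\left(-6,-2 \right)} + E{\left(10,-6 \right)}\right)^{2}} = \frac{1}{8048 + \left(-1 - 2\right)^{2}} = \frac{1}{8048 + \left(-3\right)^{2}} = \frac{1}{8048 + 9} = \frac{1}{8057}$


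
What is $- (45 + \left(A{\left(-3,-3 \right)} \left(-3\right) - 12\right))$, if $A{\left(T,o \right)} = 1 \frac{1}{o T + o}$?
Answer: $- \frac{65}{2} \approx -32.5$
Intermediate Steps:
$A{\left(T,o \right)} = \frac{1}{o + T o}$ ($A{\left(T,o \right)} = 1 \frac{1}{T o + o} = 1 \frac{1}{o + T o} = \frac{1}{o + T o}$)
$- (45 + \left(A{\left(-3,-3 \right)} \left(-3\right) - 12\right)) = - (45 - \left(12 - \frac{1}{\left(-3\right) \left(1 - 3\right)} \left(-3\right)\right)) = - (45 - \left(12 - - \frac{1}{3 \left(-2\right)} \left(-3\right)\right)) = - (45 - \left(12 - \left(- \frac{1}{3}\right) \left(- \frac{1}{2}\right) \left(-3\right)\right)) = - (45 + \left(\frac{1}{6} \left(-3\right) - 12\right)) = - (45 - \frac{25}{2}) = \left(-1\right) \frac{65}{2} = - \frac{65}{2}$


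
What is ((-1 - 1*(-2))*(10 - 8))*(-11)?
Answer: -22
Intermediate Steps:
((-1 - 1*(-2))*(10 - 8))*(-11) = ((-1 + 2)*2)*(-11) = (1*2)*(-11) = 2*(-11) = -22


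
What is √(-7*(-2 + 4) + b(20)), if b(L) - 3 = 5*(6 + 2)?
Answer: √29 ≈ 5.3852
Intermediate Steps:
b(L) = 43 (b(L) = 3 + 5*(6 + 2) = 3 + 5*8 = 3 + 40 = 43)
√(-7*(-2 + 4) + b(20)) = √(-7*(-2 + 4) + 43) = √(-7*2 + 43) = √(-14 + 43) = √29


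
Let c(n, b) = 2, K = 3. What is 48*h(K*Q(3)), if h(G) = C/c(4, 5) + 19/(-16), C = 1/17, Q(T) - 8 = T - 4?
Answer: -945/17 ≈ -55.588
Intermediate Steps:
Q(T) = 4 + T (Q(T) = 8 + (T - 4) = 8 + (-4 + T) = 4 + T)
C = 1/17 ≈ 0.058824
h(G) = -315/272 (h(G) = (1/17)/2 + 19/(-16) = (1/17)*(½) + 19*(-1/16) = 1/34 - 19/16 = -315/272)
48*h(K*Q(3)) = 48*(-315/272) = -945/17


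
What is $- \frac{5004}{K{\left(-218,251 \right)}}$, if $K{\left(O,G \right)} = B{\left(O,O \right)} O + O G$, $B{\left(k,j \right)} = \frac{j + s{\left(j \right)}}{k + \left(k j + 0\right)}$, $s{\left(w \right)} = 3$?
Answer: $\frac{1085868}{11873591} \approx 0.091452$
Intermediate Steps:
$B{\left(k,j \right)} = \frac{3 + j}{k + j k}$ ($B{\left(k,j \right)} = \frac{j + 3}{k + \left(k j + 0\right)} = \frac{3 + j}{k + \left(j k + 0\right)} = \frac{3 + j}{k + j k}$)
$K{\left(O,G \right)} = G O + \frac{3 + O}{1 + O}$ ($K{\left(O,G \right)} = \frac{3 + O}{O \left(1 + O\right)} O + O G = \frac{3 + O}{1 + O} + G O = G O + \frac{3 + O}{1 + O}$)
$- \frac{5004}{K{\left(-218,251 \right)}} = - \frac{5004}{\frac{1}{1 - 218} \left(3 - 218 + 251 \left(-218\right) \left(1 - 218\right)\right)} = - \frac{5004}{\frac{1}{-217} \left(3 - 218 + 251 \left(-218\right) \left(-217\right)\right)} = - \frac{5004}{\left(- \frac{1}{217}\right) \left(3 - 218 + 11873806\right)} = - \frac{5004}{\left(- \frac{1}{217}\right) 11873591} = - \frac{5004}{- \frac{11873591}{217}} = \left(-5004\right) \left(- \frac{217}{11873591}\right) = \frac{1085868}{11873591}$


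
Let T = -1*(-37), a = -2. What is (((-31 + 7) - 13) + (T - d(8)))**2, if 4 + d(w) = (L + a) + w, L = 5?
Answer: 49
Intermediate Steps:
d(w) = -1 + w (d(w) = -4 + ((5 - 2) + w) = -4 + (3 + w) = -1 + w)
T = 37
(((-31 + 7) - 13) + (T - d(8)))**2 = (((-31 + 7) - 13) + (37 - (-1 + 8)))**2 = ((-24 - 13) + (37 - 1*7))**2 = (-37 + (37 - 7))**2 = (-37 + 30)**2 = (-7)**2 = 49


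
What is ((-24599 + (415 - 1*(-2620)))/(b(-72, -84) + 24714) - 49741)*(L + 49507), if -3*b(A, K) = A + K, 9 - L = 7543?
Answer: -25853419823205/12383 ≈ -2.0878e+9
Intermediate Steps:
L = -7534 (L = 9 - 1*7543 = 9 - 7543 = -7534)
b(A, K) = -A/3 - K/3 (b(A, K) = -(A + K)/3 = -A/3 - K/3)
((-24599 + (415 - 1*(-2620)))/(b(-72, -84) + 24714) - 49741)*(L + 49507) = ((-24599 + (415 - 1*(-2620)))/((-1/3*(-72) - 1/3*(-84)) + 24714) - 49741)*(-7534 + 49507) = ((-24599 + (415 + 2620))/((24 + 28) + 24714) - 49741)*41973 = ((-24599 + 3035)/(52 + 24714) - 49741)*41973 = (-21564/24766 - 49741)*41973 = (-21564*1/24766 - 49741)*41973 = (-10782/12383 - 49741)*41973 = -615953585/12383*41973 = -25853419823205/12383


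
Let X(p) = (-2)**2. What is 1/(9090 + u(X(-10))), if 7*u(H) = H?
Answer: 7/63634 ≈ 0.00011000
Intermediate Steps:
X(p) = 4
u(H) = H/7
1/(9090 + u(X(-10))) = 1/(9090 + (1/7)*4) = 1/(9090 + 4/7) = 1/(63634/7) = 7/63634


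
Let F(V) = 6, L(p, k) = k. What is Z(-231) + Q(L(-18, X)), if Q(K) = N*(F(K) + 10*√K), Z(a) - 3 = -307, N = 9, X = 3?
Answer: -250 + 90*√3 ≈ -94.115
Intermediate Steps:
Z(a) = -304 (Z(a) = 3 - 307 = -304)
Q(K) = 54 + 90*√K (Q(K) = 9*(6 + 10*√K) = 54 + 90*√K)
Z(-231) + Q(L(-18, X)) = -304 + (54 + 90*√3) = -250 + 90*√3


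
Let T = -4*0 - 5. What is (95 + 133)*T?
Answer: -1140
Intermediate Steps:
T = -5 (T = 0 - 5 = -5)
(95 + 133)*T = (95 + 133)*(-5) = 228*(-5) = -1140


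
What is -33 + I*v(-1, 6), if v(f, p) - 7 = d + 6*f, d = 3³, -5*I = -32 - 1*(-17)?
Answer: 51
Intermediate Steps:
I = 3 (I = -(-32 - 1*(-17))/5 = -(-32 + 17)/5 = -⅕*(-15) = 3)
d = 27
v(f, p) = 34 + 6*f (v(f, p) = 7 + (27 + 6*f) = 34 + 6*f)
-33 + I*v(-1, 6) = -33 + 3*(34 + 6*(-1)) = -33 + 3*(34 - 6) = -33 + 3*28 = -33 + 84 = 51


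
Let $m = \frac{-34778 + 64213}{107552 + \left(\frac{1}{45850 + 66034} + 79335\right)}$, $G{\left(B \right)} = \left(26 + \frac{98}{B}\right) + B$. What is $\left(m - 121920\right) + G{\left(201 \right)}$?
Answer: $- \frac{511453823996422715}{4202842686909} \approx -1.2169 \cdot 10^{5}$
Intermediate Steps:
$G{\left(B \right)} = 26 + B + \frac{98}{B}$
$m = \frac{3293305540}{20909665109}$ ($m = \frac{29435}{107552 + \left(\frac{1}{111884} + 79335\right)} = \frac{29435}{107552 + \frac{8876317141}{111884}} = \frac{29435}{\frac{20909665109}{111884}} = 29435 \cdot \frac{111884}{20909665109} = \frac{3293305540}{20909665109} \approx 0.1575$)
$\left(m - 121920\right) + G{\left(201 \right)} = \left(\frac{3293305540}{20909665109} - 121920\right) + \left(26 + 201 + \frac{98}{201}\right) = - \frac{2549303076783740}{20909665109} + \left(26 + 201 + 98 \cdot \frac{1}{201}\right) = - \frac{2549303076783740}{20909665109} + \left(26 + 201 + \frac{98}{201}\right) = - \frac{2549303076783740}{20909665109} + \frac{45725}{201} = - \frac{511453823996422715}{4202842686909}$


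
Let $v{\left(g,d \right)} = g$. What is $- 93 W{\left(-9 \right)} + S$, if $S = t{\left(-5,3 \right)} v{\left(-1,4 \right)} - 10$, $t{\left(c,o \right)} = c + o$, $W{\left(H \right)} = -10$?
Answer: $922$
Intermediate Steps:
$S = -8$ ($S = \left(-5 + 3\right) \left(-1\right) - 10 = \left(-2\right) \left(-1\right) - 10 = 2 - 10 = -8$)
$- 93 W{\left(-9 \right)} + S = \left(-93\right) \left(-10\right) - 8 = 930 - 8 = 922$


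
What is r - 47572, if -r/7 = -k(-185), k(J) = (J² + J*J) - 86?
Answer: 430976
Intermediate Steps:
k(J) = -86 + 2*J² (k(J) = (J² + J²) - 86 = 2*J² - 86 = -86 + 2*J²)
r = 478548 (r = -(-7)*(-86 + 2*(-185)²) = -(-7)*(-86 + 2*34225) = -(-7)*(-86 + 68450) = -(-7)*68364 = -7*(-68364) = 478548)
r - 47572 = 478548 - 47572 = 430976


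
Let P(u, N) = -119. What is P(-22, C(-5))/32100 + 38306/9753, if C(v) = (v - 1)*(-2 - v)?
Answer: 136495777/34785700 ≈ 3.9239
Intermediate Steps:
C(v) = (-1 + v)*(-2 - v)
P(-22, C(-5))/32100 + 38306/9753 = -119/32100 + 38306/9753 = 136495777/34785700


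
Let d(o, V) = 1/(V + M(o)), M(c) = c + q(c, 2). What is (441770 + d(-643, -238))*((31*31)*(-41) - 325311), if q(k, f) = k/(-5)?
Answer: -303064499959660/1881 ≈ -1.6112e+11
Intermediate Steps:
q(k, f) = -k/5 (q(k, f) = k*(-⅕) = -k/5)
M(c) = 4*c/5 (M(c) = c - c/5 = 4*c/5)
d(o, V) = 1/(V + 4*o/5)
(441770 + d(-643, -238))*((31*31)*(-41) - 325311) = (441770 + 5/(4*(-643) + 5*(-238)))*((31*31)*(-41) - 325311) = (441770 + 5/(-2572 - 1190))*(961*(-41) - 325311) = (441770 + 5/(-3762))*(-39401 - 325311) = (441770 + 5*(-1/3762))*(-364712) = (441770 - 5/3762)*(-364712) = (1661938735/3762)*(-364712) = -303064499959660/1881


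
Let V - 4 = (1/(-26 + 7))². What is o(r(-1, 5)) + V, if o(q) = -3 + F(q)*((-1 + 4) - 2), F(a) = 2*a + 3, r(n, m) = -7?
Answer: -3609/361 ≈ -9.9972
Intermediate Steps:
F(a) = 3 + 2*a
o(q) = 2*q (o(q) = -3 + (3 + 2*q)*((-1 + 4) - 2) = -3 + (3 + 2*q)*(3 - 2) = -3 + (3 + 2*q)*1 = -3 + (3 + 2*q) = 2*q)
V = 1445/361 (V = 4 + (1/(-26 + 7))² = 4 + (1/(-19))² = 4 + (-1/19)² = 4 + 1/361 = 1445/361 ≈ 4.0028)
o(r(-1, 5)) + V = 2*(-7) + 1445/361 = -14 + 1445/361 = -3609/361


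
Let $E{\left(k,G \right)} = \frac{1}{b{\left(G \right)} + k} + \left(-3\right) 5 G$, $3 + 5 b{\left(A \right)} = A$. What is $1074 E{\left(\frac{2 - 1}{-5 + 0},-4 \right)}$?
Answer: $\frac{255075}{4} \approx 63769.0$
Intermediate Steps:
$b{\left(A \right)} = - \frac{3}{5} + \frac{A}{5}$
$E{\left(k,G \right)} = \frac{1}{- \frac{3}{5} + k + \frac{G}{5}} - 15 G$ ($E{\left(k,G \right)} = \frac{1}{\left(- \frac{3}{5} + \frac{G}{5}\right) + k} + \left(-3\right) 5 G = \frac{1}{- \frac{3}{5} + k + \frac{G}{5}} - 15 G$)
$1074 E{\left(\frac{2 - 1}{-5 + 0},-4 \right)} = 1074 \frac{5 \left(1 - - 60 \frac{2 - 1}{-5 + 0} - - 12 \left(-3 - 4\right)\right)}{-3 - 4 + 5 \frac{2 - 1}{-5 + 0}} = 1074 \frac{5 \left(1 - - 60 \cdot 1 \frac{1}{-5} - \left(-12\right) \left(-7\right)\right)}{-3 - 4 + 5 \cdot 1 \frac{1}{-5}} = 1074 \frac{5 \left(1 - - 60 \cdot 1 \left(- \frac{1}{5}\right) - 84\right)}{-3 - 4 + 5 \cdot 1 \left(- \frac{1}{5}\right)} = 1074 \frac{5 \left(1 - \left(-60\right) \left(- \frac{1}{5}\right) - 84\right)}{-3 - 4 + 5 \left(- \frac{1}{5}\right)} = 1074 \frac{5 \left(1 - 12 - 84\right)}{-3 - 4 - 1} = 1074 \cdot 5 \frac{1}{-8} \left(-95\right) = 1074 \cdot 5 \left(- \frac{1}{8}\right) \left(-95\right) = 1074 \cdot \frac{475}{8} = \frac{255075}{4}$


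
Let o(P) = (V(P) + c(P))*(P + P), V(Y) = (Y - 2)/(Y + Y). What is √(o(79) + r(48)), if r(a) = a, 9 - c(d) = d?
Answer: 27*I*√15 ≈ 104.57*I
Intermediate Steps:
c(d) = 9 - d
V(Y) = (-2 + Y)/(2*Y) (V(Y) = (-2 + Y)/((2*Y)) = (-2 + Y)*(1/(2*Y)) = (-2 + Y)/(2*Y))
o(P) = 2*P*(9 - P + (-2 + P)/(2*P)) (o(P) = ((-2 + P)/(2*P) + (9 - P))*(P + P) = (9 - P + (-2 + P)/(2*P))*(2*P) = 2*P*(9 - P + (-2 + P)/(2*P)))
√(o(79) + r(48)) = √((-2 + 79 + 2*79*(9 - 1*79)) + 48) = √((-2 + 79 + 2*79*(9 - 79)) + 48) = √((-2 + 79 + 2*79*(-70)) + 48) = √((-2 + 79 - 11060) + 48) = √(-10983 + 48) = √(-10935) = 27*I*√15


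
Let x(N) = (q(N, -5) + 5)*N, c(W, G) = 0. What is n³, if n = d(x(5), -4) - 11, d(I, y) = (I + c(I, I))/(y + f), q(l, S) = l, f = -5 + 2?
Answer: -2048383/343 ≈ -5972.0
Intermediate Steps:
f = -3
x(N) = N*(5 + N) (x(N) = (N + 5)*N = (5 + N)*N = N*(5 + N))
d(I, y) = I/(-3 + y) (d(I, y) = (I + 0)/(y - 3) = I/(-3 + y))
n = -127/7 (n = (5*(5 + 5))/(-3 - 4) - 11 = (5*10)/(-7) - 11 = 50*(-⅐) - 11 = -50/7 - 11 = -127/7 ≈ -18.143)
n³ = (-127/7)³ = -2048383/343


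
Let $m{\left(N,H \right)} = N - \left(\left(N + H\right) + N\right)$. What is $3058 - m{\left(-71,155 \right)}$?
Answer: $3142$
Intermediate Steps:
$m{\left(N,H \right)} = - H - N$ ($m{\left(N,H \right)} = N - \left(\left(H + N\right) + N\right) = N - \left(H + 2 N\right) = - H - N$)
$3058 - m{\left(-71,155 \right)} = 3058 - \left(\left(-1\right) 155 - -71\right) = 3058 - \left(-155 + 71\right) = 3058 - -84 = 3058 + 84 = 3142$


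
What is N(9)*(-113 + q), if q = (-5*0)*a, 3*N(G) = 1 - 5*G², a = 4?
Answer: 45652/3 ≈ 15217.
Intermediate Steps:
N(G) = ⅓ - 5*G²/3 (N(G) = (1 - 5*G²)/3 = ⅓ - 5*G²/3)
q = 0 (q = -5*0*4 = 0*4 = 0)
N(9)*(-113 + q) = (⅓ - 5/3*9²)*(-113 + 0) = (⅓ - 5/3*81)*(-113) = (⅓ - 135)*(-113) = -404/3*(-113) = 45652/3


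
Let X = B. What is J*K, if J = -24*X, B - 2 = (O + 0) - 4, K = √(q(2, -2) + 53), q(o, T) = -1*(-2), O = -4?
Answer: 144*√55 ≈ 1067.9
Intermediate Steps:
q(o, T) = 2
K = √55 (K = √(2 + 53) = √55 ≈ 7.4162)
B = -6 (B = 2 + ((-4 + 0) - 4) = 2 + (-4 - 4) = 2 - 8 = -6)
X = -6
J = 144 (J = -24*(-6) = 144)
J*K = 144*√55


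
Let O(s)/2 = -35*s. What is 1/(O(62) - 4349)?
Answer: -1/8689 ≈ -0.00011509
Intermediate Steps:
O(s) = -70*s (O(s) = 2*(-35*s) = -70*s)
1/(O(62) - 4349) = 1/(-70*62 - 4349) = 1/(-4340 - 4349) = 1/(-8689) = -1/8689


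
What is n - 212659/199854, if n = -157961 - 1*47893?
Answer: -41140957975/199854 ≈ -2.0586e+5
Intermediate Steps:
n = -205854 (n = -157961 - 47893 = -205854)
n - 212659/199854 = -205854 - 212659/199854 = -41140957975/199854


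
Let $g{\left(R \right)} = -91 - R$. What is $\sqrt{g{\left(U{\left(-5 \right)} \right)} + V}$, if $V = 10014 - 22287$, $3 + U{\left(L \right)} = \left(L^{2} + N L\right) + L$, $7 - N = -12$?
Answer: $i \sqrt{12286} \approx 110.84 i$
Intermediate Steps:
$N = 19$ ($N = 7 - -12 = 7 + 12 = 19$)
$U{\left(L \right)} = -3 + L^{2} + 20 L$ ($U{\left(L \right)} = -3 + \left(\left(L^{2} + 19 L\right) + L\right) = -3 + \left(L^{2} + 20 L\right) = -3 + L^{2} + 20 L$)
$V = -12273$
$\sqrt{g{\left(U{\left(-5 \right)} \right)} + V} = \sqrt{\left(-91 - \left(-3 + \left(-5\right)^{2} + 20 \left(-5\right)\right)\right) - 12273} = \sqrt{\left(-91 - \left(-3 + 25 - 100\right)\right) - 12273} = \sqrt{\left(-91 - -78\right) - 12273} = \sqrt{\left(-91 + 78\right) - 12273} = \sqrt{-13 - 12273} = \sqrt{-12286} = i \sqrt{12286}$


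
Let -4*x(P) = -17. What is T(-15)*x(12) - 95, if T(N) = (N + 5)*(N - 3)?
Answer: 670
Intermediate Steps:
x(P) = 17/4 (x(P) = -¼*(-17) = 17/4)
T(N) = (-3 + N)*(5 + N) (T(N) = (5 + N)*(-3 + N) = (-3 + N)*(5 + N))
T(-15)*x(12) - 95 = (-15 + (-15)² + 2*(-15))*(17/4) - 95 = (-15 + 225 - 30)*(17/4) - 95 = 180*(17/4) - 95 = 765 - 95 = 670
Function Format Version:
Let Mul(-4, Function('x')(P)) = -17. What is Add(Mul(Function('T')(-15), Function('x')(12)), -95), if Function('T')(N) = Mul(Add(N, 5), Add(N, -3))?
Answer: 670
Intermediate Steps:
Function('x')(P) = Rational(17, 4) (Function('x')(P) = Mul(Rational(-1, 4), -17) = Rational(17, 4))
Function('T')(N) = Mul(Add(-3, N), Add(5, N)) (Function('T')(N) = Mul(Add(5, N), Add(-3, N)) = Mul(Add(-3, N), Add(5, N)))
Add(Mul(Function('T')(-15), Function('x')(12)), -95) = Add(Mul(Add(-15, Pow(-15, 2), Mul(2, -15)), Rational(17, 4)), -95) = Add(Mul(Add(-15, 225, -30), Rational(17, 4)), -95) = Add(Mul(180, Rational(17, 4)), -95) = Add(765, -95) = 670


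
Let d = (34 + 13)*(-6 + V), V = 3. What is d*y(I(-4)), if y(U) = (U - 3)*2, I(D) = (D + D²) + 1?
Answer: -2820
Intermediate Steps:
I(D) = 1 + D + D²
y(U) = -6 + 2*U (y(U) = (-3 + U)*2 = -6 + 2*U)
d = -141 (d = (34 + 13)*(-6 + 3) = 47*(-3) = -141)
d*y(I(-4)) = -141*(-6 + 2*(1 - 4 + (-4)²)) = -141*(-6 + 2*(1 - 4 + 16)) = -141*(-6 + 2*13) = -141*(-6 + 26) = -141*20 = -2820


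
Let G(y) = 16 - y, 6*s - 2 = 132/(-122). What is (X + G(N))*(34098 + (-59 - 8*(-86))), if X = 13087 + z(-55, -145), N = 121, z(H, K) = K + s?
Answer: 81580633673/183 ≈ 4.4580e+8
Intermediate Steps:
s = 28/183 (s = ⅓ + (132/(-122))/6 = ⅓ + (132*(-1/122))/6 = ⅓ + (⅙)*(-66/61) = ⅓ - 11/61 = 28/183 ≈ 0.15301)
z(H, K) = 28/183 + K (z(H, K) = K + 28/183 = 28/183 + K)
X = 2368414/183 (X = 13087 + (28/183 - 145) = 13087 - 26507/183 = 2368414/183 ≈ 12942.)
(X + G(N))*(34098 + (-59 - 8*(-86))) = (2368414/183 + (16 - 1*121))*(34098 + (-59 - 8*(-86))) = (2368414/183 + (16 - 121))*(34098 + (-59 + 688)) = (2368414/183 - 105)*(34098 + 629) = (2349199/183)*34727 = 81580633673/183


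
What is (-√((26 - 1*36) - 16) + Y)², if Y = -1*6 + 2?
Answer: (4 + I*√26)² ≈ -10.0 + 40.792*I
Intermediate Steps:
Y = -4 (Y = -6 + 2 = -4)
(-√((26 - 1*36) - 16) + Y)² = (-√((26 - 1*36) - 16) - 4)² = (-√((26 - 36) - 16) - 4)² = (-√(-10 - 16) - 4)² = (-√(-26) - 4)² = (-I*√26 - 4)² = (-4 - I*√26)²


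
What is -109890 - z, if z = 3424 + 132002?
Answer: -245316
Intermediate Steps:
z = 135426
-109890 - z = -109890 - 1*135426 = -109890 - 135426 = -245316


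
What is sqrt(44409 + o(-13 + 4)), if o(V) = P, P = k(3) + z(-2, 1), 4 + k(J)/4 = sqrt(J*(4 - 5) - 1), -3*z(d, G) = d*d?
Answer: sqrt(399525 + 72*I)/3 ≈ 210.69 + 0.018985*I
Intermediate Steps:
z(d, G) = -d**2/3 (z(d, G) = -d*d/3 = -d**2/3)
k(J) = -16 + 4*sqrt(-1 - J) (k(J) = -16 + 4*sqrt(J*(4 - 5) - 1) = -16 + 4*sqrt(J*(-1) - 1) = -16 + 4*sqrt(-J - 1) = -16 + 4*sqrt(-1 - J))
P = -52/3 + 8*I (P = (-16 + 4*sqrt(-1 - 1*3)) - 1/3*(-2)**2 = (-16 + 4*sqrt(-1 - 3)) - 1/3*4 = (-16 + 4*sqrt(-4)) - 4/3 = (-16 + 4*(2*I)) - 4/3 = (-16 + 8*I) - 4/3 = -52/3 + 8*I ≈ -17.333 + 8.0*I)
o(V) = -52/3 + 8*I
sqrt(44409 + o(-13 + 4)) = sqrt(44409 + (-52/3 + 8*I)) = sqrt(133175/3 + 8*I)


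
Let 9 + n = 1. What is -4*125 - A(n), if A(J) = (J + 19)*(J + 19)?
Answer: -621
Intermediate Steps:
n = -8 (n = -9 + 1 = -8)
A(J) = (19 + J)² (A(J) = (19 + J)*(19 + J) = (19 + J)²)
-4*125 - A(n) = -4*125 - (19 - 8)² = -500 - 1*11² = -500 - 1*121 = -500 - 121 = -621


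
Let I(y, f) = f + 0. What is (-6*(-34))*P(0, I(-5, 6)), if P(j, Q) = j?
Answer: 0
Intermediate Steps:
I(y, f) = f
(-6*(-34))*P(0, I(-5, 6)) = -6*(-34)*0 = 204*0 = 0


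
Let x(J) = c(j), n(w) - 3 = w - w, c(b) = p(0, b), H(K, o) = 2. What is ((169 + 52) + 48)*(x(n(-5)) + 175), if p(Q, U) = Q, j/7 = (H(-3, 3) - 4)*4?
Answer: 47075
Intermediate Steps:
j = -56 (j = 7*((2 - 4)*4) = 7*(-2*4) = 7*(-8) = -56)
c(b) = 0
n(w) = 3 (n(w) = 3 + (w - w) = 3 + 0 = 3)
x(J) = 0
((169 + 52) + 48)*(x(n(-5)) + 175) = ((169 + 52) + 48)*(0 + 175) = (221 + 48)*175 = 269*175 = 47075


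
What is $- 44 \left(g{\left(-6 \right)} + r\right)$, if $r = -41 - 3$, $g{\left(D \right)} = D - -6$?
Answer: $1936$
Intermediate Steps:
$g{\left(D \right)} = 6 + D$ ($g{\left(D \right)} = D + 6 = 6 + D$)
$r = -44$ ($r = -41 - 3 = -44$)
$- 44 \left(g{\left(-6 \right)} + r\right) = - 44 \left(\left(6 - 6\right) - 44\right) = - 44 \left(0 - 44\right) = \left(-44\right) \left(-44\right) = 1936$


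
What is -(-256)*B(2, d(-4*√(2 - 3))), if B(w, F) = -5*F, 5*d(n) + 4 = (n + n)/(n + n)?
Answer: 768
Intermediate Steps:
d(n) = -⅗ (d(n) = -⅘ + ((n + n)/(n + n))/5 = -⅘ + ((2*n)/((2*n)))/5 = -⅘ + ((2*n)*(1/(2*n)))/5 = -⅘ + (⅕)*1 = -⅘ + ⅕ = -⅗)
-(-256)*B(2, d(-4*√(2 - 3))) = -(-256)*(-5*(-⅗)) = -(-256)*3 = -32*(-24) = 768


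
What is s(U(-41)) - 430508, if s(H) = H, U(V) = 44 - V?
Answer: -430423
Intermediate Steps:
s(U(-41)) - 430508 = (44 - 1*(-41)) - 430508 = (44 + 41) - 430508 = 85 - 430508 = -430423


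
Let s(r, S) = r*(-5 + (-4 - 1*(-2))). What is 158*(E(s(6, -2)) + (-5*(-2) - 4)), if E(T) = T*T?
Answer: 279660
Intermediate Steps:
s(r, S) = -7*r (s(r, S) = r*(-5 + (-4 + 2)) = r*(-5 - 2) = r*(-7) = -7*r)
E(T) = T²
158*(E(s(6, -2)) + (-5*(-2) - 4)) = 158*((-7*6)² + (-5*(-2) - 4)) = 158*((-42)² + (10 - 4)) = 158*(1764 + 6) = 158*1770 = 279660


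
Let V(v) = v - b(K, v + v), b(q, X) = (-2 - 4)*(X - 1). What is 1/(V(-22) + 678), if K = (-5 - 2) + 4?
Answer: 1/386 ≈ 0.0025907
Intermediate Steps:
K = -3 (K = -7 + 4 = -3)
b(q, X) = 6 - 6*X (b(q, X) = -6*(-1 + X) = 6 - 6*X)
V(v) = -6 + 13*v (V(v) = v - (6 - 6*(v + v)) = v - (6 - 12*v) = v + (-6 + 12*v) = -6 + 13*v)
1/(V(-22) + 678) = 1/((-6 + 13*(-22)) + 678) = 1/((-6 - 286) + 678) = 1/(-292 + 678) = 1/386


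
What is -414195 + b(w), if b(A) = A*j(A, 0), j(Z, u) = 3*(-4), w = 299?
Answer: -417783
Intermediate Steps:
j(Z, u) = -12
b(A) = -12*A (b(A) = A*(-12) = -12*A)
-414195 + b(w) = -414195 - 12*299 = -414195 - 3588 = -417783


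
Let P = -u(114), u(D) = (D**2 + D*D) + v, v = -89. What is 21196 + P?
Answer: -4707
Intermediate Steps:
u(D) = -89 + 2*D**2 (u(D) = (D**2 + D*D) - 89 = (D**2 + D**2) - 89 = 2*D**2 - 89 = -89 + 2*D**2)
P = -25903 (P = -(-89 + 2*114**2) = -(-89 + 2*12996) = -(-89 + 25992) = -1*25903 = -25903)
21196 + P = 21196 - 25903 = -4707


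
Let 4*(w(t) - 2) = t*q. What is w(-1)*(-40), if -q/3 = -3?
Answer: 10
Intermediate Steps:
q = 9 (q = -3*(-3) = 9)
w(t) = 2 + 9*t/4 (w(t) = 2 + (t*9)/4 = 2 + (9*t)/4 = 2 + 9*t/4)
w(-1)*(-40) = (2 + (9/4)*(-1))*(-40) = (2 - 9/4)*(-40) = -1/4*(-40) = 10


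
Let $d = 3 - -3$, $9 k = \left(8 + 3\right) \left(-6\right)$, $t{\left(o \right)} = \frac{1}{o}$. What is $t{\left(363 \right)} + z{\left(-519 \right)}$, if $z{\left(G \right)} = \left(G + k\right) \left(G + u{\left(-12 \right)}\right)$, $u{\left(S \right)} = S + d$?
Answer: $\frac{100305976}{363} \approx 2.7633 \cdot 10^{5}$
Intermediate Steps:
$k = - \frac{22}{3}$ ($k = \frac{\left(8 + 3\right) \left(-6\right)}{9} = \frac{11 \left(-6\right)}{9} = \frac{1}{9} \left(-66\right) = - \frac{22}{3} \approx -7.3333$)
$d = 6$ ($d = 3 + 3 = 6$)
$u{\left(S \right)} = 6 + S$ ($u{\left(S \right)} = S + 6 = 6 + S$)
$z{\left(G \right)} = \left(-6 + G\right) \left(- \frac{22}{3} + G\right)$ ($z{\left(G \right)} = \left(G - \frac{22}{3}\right) \left(G + \left(6 - 12\right)\right) = \left(- \frac{22}{3} + G\right) \left(G - 6\right) = \left(- \frac{22}{3} + G\right) \left(-6 + G\right) = \left(-6 + G\right) \left(- \frac{22}{3} + G\right)$)
$t{\left(363 \right)} + z{\left(-519 \right)} = \frac{1}{363} + \left(44 + \left(-519\right)^{2} - -6920\right) = \frac{1}{363} + \left(44 + 269361 + 6920\right) = \frac{1}{363} + 276325 = \frac{100305976}{363}$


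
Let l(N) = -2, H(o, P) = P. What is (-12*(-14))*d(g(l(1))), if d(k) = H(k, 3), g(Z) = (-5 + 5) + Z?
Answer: 504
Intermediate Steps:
g(Z) = Z (g(Z) = 0 + Z = Z)
d(k) = 3
(-12*(-14))*d(g(l(1))) = -12*(-14)*3 = 168*3 = 504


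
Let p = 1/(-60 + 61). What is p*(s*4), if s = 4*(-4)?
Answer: -64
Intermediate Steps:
s = -16
p = 1 (p = 1/1 = 1)
p*(s*4) = 1*(-16*4) = 1*(-64) = -64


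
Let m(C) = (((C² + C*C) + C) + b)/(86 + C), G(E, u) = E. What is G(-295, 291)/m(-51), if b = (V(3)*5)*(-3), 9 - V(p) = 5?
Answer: -10325/5091 ≈ -2.0281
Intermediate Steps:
V(p) = 4 (V(p) = 9 - 1*5 = 9 - 5 = 4)
b = -60 (b = (4*5)*(-3) = 20*(-3) = -60)
m(C) = (-60 + C + 2*C²)/(86 + C) (m(C) = (((C² + C*C) + C) - 60)/(86 + C) = (((C² + C²) + C) - 60)/(86 + C) = ((2*C² + C) - 60)/(86 + C) = ((C + 2*C²) - 60)/(86 + C) = (-60 + C + 2*C²)/(86 + C))
G(-295, 291)/m(-51) = -295*(86 - 51)/(-60 - 51 + 2*(-51)²) = -295*35/(-60 - 51 + 2*2601) = -295*35/(-60 - 51 + 5202) = -295/((1/35)*5091) = -295/5091/35 = -295*35/5091 = -10325/5091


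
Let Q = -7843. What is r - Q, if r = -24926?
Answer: -17083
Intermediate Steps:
r - Q = -24926 - 1*(-7843) = -24926 + 7843 = -17083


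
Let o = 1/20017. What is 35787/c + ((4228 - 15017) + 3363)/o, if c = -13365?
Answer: -662219020039/4455 ≈ -1.4865e+8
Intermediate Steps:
o = 1/20017 ≈ 4.9958e-5
35787/c + ((4228 - 15017) + 3363)/o = 35787/(-13365) + ((4228 - 15017) + 3363)/(1/20017) = 35787*(-1/13365) + (-10789 + 3363)*20017 = -11929/4455 - 7426*20017 = -11929/4455 - 148646242 = -662219020039/4455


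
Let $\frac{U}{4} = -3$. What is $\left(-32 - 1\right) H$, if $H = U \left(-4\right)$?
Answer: $-1584$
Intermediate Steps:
$U = -12$ ($U = 4 \left(-3\right) = -12$)
$H = 48$ ($H = \left(-12\right) \left(-4\right) = 48$)
$\left(-32 - 1\right) H = \left(-32 - 1\right) 48 = \left(-33\right) 48 = -1584$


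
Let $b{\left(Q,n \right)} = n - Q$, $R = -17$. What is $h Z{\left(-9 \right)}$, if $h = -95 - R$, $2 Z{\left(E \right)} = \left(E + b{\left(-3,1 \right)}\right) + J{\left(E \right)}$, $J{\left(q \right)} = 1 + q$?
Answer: $507$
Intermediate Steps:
$Z{\left(E \right)} = \frac{5}{2} + E$ ($Z{\left(E \right)} = \frac{\left(E + \left(1 - -3\right)\right) + \left(1 + E\right)}{2} = \frac{\left(E + \left(1 + 3\right)\right) + \left(1 + E\right)}{2} = \frac{\left(E + 4\right) + \left(1 + E\right)}{2} = \frac{\left(4 + E\right) + \left(1 + E\right)}{2} = \frac{5 + 2 E}{2} = \frac{5}{2} + E$)
$h = -78$ ($h = -95 - -17 = -95 + 17 = -78$)
$h Z{\left(-9 \right)} = - 78 \left(\frac{5}{2} - 9\right) = \left(-78\right) \left(- \frac{13}{2}\right) = 507$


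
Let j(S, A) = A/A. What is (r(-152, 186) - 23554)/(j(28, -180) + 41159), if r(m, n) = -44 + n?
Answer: -1951/3430 ≈ -0.56880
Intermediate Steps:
j(S, A) = 1
(r(-152, 186) - 23554)/(j(28, -180) + 41159) = ((-44 + 186) - 23554)/(1 + 41159) = (142 - 23554)/41160 = -23412*1/41160 = -1951/3430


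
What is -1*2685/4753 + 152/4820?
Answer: -3054811/5727365 ≈ -0.53337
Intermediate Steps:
-1*2685/4753 + 152/4820 = -2685*1/4753 + 152*(1/4820) = -2685/4753 + 38/1205 = -3054811/5727365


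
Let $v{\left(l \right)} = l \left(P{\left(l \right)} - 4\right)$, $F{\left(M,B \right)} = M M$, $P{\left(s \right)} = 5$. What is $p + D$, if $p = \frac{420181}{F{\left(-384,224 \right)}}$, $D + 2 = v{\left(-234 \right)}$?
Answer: $- \frac{34379435}{147456} \approx -233.15$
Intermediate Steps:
$F{\left(M,B \right)} = M^{2}$
$v{\left(l \right)} = l$ ($v{\left(l \right)} = l \left(5 - 4\right) = l 1 = l$)
$D = -236$ ($D = -2 - 234 = -236$)
$p = \frac{420181}{147456}$ ($p = \frac{420181}{\left(-384\right)^{2}} = \frac{420181}{147456} \approx 2.8495$)
$p + D = \frac{420181}{147456} - 236 = - \frac{34379435}{147456}$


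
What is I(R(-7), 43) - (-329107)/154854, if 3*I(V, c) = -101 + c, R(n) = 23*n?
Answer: -2664737/154854 ≈ -17.208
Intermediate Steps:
I(V, c) = -101/3 + c/3 (I(V, c) = (-101 + c)/3 = -101/3 + c/3)
I(R(-7), 43) - (-329107)/154854 = (-101/3 + (⅓)*43) - (-329107)/154854 = (-101/3 + 43/3) - (-329107)/154854 = -58/3 - 1*(-329107/154854) = -58/3 + 329107/154854 = -2664737/154854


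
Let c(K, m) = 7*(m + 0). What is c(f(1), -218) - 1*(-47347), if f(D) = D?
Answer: 45821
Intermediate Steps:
c(K, m) = 7*m
c(f(1), -218) - 1*(-47347) = 7*(-218) - 1*(-47347) = -1526 + 47347 = 45821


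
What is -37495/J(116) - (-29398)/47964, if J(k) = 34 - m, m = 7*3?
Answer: -899014003/311766 ≈ -2883.6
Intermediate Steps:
m = 21
J(k) = 13 (J(k) = 34 - 1*21 = 34 - 21 = 13)
-37495/J(116) - (-29398)/47964 = -37495/13 - (-29398)/47964 = -37495*1/13 - (-29398)/47964 = -37495/13 - 1*(-14699/23982) = -37495/13 + 14699/23982 = -899014003/311766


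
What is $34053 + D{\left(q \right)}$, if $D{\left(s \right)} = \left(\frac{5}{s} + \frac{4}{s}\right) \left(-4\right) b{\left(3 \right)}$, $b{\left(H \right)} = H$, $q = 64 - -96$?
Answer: $\frac{1362093}{40} \approx 34052.0$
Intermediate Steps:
$q = 160$ ($q = 64 + 96 = 160$)
$D{\left(s \right)} = - \frac{108}{s}$ ($D{\left(s \right)} = \left(\frac{5}{s} + \frac{4}{s}\right) \left(-4\right) 3 = \frac{9}{s} \left(-4\right) 3 = - \frac{36}{s} 3 = - \frac{108}{s}$)
$34053 + D{\left(q \right)} = 34053 - \frac{108}{160} = 34053 - \frac{27}{40} = \frac{1362093}{40}$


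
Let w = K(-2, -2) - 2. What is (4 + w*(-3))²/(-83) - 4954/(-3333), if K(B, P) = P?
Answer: -442066/276639 ≈ -1.5980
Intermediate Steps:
w = -4 (w = -2 - 2 = -4)
(4 + w*(-3))²/(-83) - 4954/(-3333) = (4 - 4*(-3))²/(-83) - 4954/(-3333) = (4 + 12)²*(-1/83) - 4954*(-1/3333) = 16²*(-1/83) + 4954/3333 = 256*(-1/83) + 4954/3333 = -256/83 + 4954/3333 = -442066/276639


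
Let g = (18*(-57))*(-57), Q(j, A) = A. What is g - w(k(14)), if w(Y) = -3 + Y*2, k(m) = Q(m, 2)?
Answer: 58481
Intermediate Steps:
k(m) = 2
w(Y) = -3 + 2*Y
g = 58482 (g = -1026*(-57) = 58482)
g - w(k(14)) = 58482 - (-3 + 2*2) = 58482 - (-3 + 4) = 58482 - 1*1 = 58482 - 1 = 58481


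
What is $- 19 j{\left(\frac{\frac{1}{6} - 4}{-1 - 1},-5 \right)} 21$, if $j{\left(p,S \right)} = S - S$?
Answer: $0$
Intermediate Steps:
$j{\left(p,S \right)} = 0$
$- 19 j{\left(\frac{\frac{1}{6} - 4}{-1 - 1},-5 \right)} 21 = \left(-19\right) 0 \cdot 21 = 0 \cdot 21 = 0$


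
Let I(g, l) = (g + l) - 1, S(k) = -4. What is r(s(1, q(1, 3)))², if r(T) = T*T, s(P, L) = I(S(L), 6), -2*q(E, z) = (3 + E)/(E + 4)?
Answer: 1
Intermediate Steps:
I(g, l) = -1 + g + l
q(E, z) = -(3 + E)/(2*(4 + E)) (q(E, z) = -(3 + E)/(2*(E + 4)) = -(3 + E)/(2*(4 + E)))
s(P, L) = 1 (s(P, L) = -1 - 4 + 6 = 1)
r(T) = T²
r(s(1, q(1, 3)))² = (1²)² = 1² = 1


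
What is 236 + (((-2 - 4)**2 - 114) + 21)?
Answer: 179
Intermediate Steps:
236 + (((-2 - 4)**2 - 114) + 21) = 236 + (((-6)**2 - 114) + 21) = 236 + ((36 - 114) + 21) = 236 + (-78 + 21) = 236 - 57 = 179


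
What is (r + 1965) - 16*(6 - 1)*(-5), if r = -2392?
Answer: -27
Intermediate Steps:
(r + 1965) - 16*(6 - 1)*(-5) = (-2392 + 1965) - 16*(6 - 1)*(-5) = -427 - 80*(-5) = -427 - 16*(-25) = -427 + 400 = -27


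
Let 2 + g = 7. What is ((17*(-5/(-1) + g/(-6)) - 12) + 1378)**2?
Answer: 74321641/36 ≈ 2.0645e+6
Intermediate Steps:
g = 5 (g = -2 + 7 = 5)
((17*(-5/(-1) + g/(-6)) - 12) + 1378)**2 = ((17*(-5/(-1) + 5/(-6)) - 12) + 1378)**2 = ((17*(-5*(-1) + 5*(-1/6)) - 12) + 1378)**2 = ((17*(5 - 5/6) - 12) + 1378)**2 = ((17*(25/6) - 12) + 1378)**2 = ((425/6 - 12) + 1378)**2 = (353/6 + 1378)**2 = (8621/6)**2 = 74321641/36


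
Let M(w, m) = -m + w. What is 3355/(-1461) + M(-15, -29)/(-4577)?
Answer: -15376289/6686997 ≈ -2.2994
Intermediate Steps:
M(w, m) = w - m
3355/(-1461) + M(-15, -29)/(-4577) = 3355/(-1461) + (-15 - 1*(-29))/(-4577) = 3355*(-1/1461) + (-15 + 29)*(-1/4577) = -3355/1461 + 14*(-1/4577) = -3355/1461 - 14/4577 = -15376289/6686997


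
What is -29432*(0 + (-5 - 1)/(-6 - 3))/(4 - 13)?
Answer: 58864/27 ≈ 2180.1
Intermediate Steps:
-29432*(0 + (-5 - 1)/(-6 - 3))/(4 - 13) = -29432*(0 - 6/(-9))/(-9) = -29432*(0 - 6*(-⅑))*(-1)/9 = -29432*(0 + ⅔)*(-1)/9 = -58864*(-1)/(3*9) = -29432*(-2/27) = 58864/27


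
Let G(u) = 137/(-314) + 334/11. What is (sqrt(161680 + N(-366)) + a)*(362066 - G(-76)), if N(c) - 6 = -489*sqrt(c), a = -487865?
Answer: -610061812559675/3454 + 1250472595*sqrt(161686 - 489*I*sqrt(366))/3454 ≈ -1.7648e+11 - 4.2097e+6*I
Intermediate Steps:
N(c) = 6 - 489*sqrt(c)
G(u) = 103369/3454 (G(u) = 137*(-1/314) + 334*(1/11) = -137/314 + 334/11 = 103369/3454)
(sqrt(161680 + N(-366)) + a)*(362066 - G(-76)) = (sqrt(161680 + (6 - 489*I*sqrt(366))) - 487865)*(362066 - 1*103369/3454) = (sqrt(161680 + (6 - 489*I*sqrt(366))) - 487865)*(362066 - 103369/3454) = (sqrt(161680 + (6 - 489*I*sqrt(366))) - 487865)*(1250472595/3454) = (sqrt(161686 - 489*I*sqrt(366)) - 487865)*(1250472595/3454) = (-487865 + sqrt(161686 - 489*I*sqrt(366)))*(1250472595/3454) = -610061812559675/3454 + 1250472595*sqrt(161686 - 489*I*sqrt(366))/3454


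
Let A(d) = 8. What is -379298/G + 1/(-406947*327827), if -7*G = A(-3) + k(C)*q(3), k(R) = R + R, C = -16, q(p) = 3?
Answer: -177105140862556811/5869961423436 ≈ -30171.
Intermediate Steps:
k(R) = 2*R
G = 88/7 (G = -(8 + (2*(-16))*3)/7 = -(8 - 32*3)/7 = -(8 - 96)/7 = -⅐*(-88) = 88/7 ≈ 12.571)
-379298/G + 1/(-406947*327827) = -379298/88/7 + 1/(-406947*327827) = -379298*7/88 - 1/406947*1/327827 = -1327543/44 - 1/133408214169 = -177105140862556811/5869961423436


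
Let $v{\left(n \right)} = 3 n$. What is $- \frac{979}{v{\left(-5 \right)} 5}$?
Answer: $\frac{979}{75} \approx 13.053$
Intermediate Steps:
$- \frac{979}{v{\left(-5 \right)} 5} = - \frac{979}{3 \left(-5\right) 5} = - \frac{979}{\left(-15\right) 5} = - \frac{979}{-75} = \left(-979\right) \left(- \frac{1}{75}\right) = \frac{979}{75}$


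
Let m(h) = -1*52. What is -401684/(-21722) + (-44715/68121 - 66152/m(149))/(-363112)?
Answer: 21523654155376603/1164162290491512 ≈ 18.489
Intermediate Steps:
m(h) = -52
-401684/(-21722) + (-44715/68121 - 66152/m(149))/(-363112) = -401684/(-21722) + (-44715/68121 - 66152/(-52))/(-363112) = -401684*(-1/21722) + (-44715*1/68121 - 66152*(-1/52))*(-1/363112) = 200842/10861 + (-14905/22707 + 16538/13)*(-1/363112) = 200842/10861 + (375334601/295191)*(-1/363112) = 200842/10861 - 375334601/107187394392 = 21523654155376603/1164162290491512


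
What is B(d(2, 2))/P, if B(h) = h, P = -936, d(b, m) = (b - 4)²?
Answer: -1/234 ≈ -0.0042735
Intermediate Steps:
d(b, m) = (-4 + b)²
B(d(2, 2))/P = (-4 + 2)²/(-936) = (-2)²*(-1/936) = 4*(-1/936) = -1/234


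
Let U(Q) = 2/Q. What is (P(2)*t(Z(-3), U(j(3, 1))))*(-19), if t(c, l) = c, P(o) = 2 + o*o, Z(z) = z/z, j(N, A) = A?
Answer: -114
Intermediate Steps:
Z(z) = 1
P(o) = 2 + o**2
(P(2)*t(Z(-3), U(j(3, 1))))*(-19) = ((2 + 2**2)*1)*(-19) = ((2 + 4)*1)*(-19) = (6*1)*(-19) = 6*(-19) = -114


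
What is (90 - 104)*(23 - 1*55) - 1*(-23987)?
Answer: 24435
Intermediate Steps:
(90 - 104)*(23 - 1*55) - 1*(-23987) = -14*(23 - 55) + 23987 = -14*(-32) + 23987 = 448 + 23987 = 24435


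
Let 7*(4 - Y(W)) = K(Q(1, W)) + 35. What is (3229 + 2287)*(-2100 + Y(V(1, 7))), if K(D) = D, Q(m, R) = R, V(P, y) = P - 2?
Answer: -11588328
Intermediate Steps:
V(P, y) = -2 + P
Y(W) = -1 - W/7 (Y(W) = 4 - (W + 35)/7 = 4 - (35 + W)/7 = 4 + (-5 - W/7) = -1 - W/7)
(3229 + 2287)*(-2100 + Y(V(1, 7))) = (3229 + 2287)*(-2100 + (-1 - (-2 + 1)/7)) = 5516*(-2100 + (-1 - ⅐*(-1))) = 5516*(-2100 + (-1 + ⅐)) = 5516*(-2100 - 6/7) = 5516*(-14706/7) = -11588328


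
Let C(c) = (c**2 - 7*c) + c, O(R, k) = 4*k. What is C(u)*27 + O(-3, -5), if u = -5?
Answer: 1465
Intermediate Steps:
C(c) = c**2 - 6*c
C(u)*27 + O(-3, -5) = -5*(-6 - 5)*27 + 4*(-5) = -5*(-11)*27 - 20 = 55*27 - 20 = 1485 - 20 = 1465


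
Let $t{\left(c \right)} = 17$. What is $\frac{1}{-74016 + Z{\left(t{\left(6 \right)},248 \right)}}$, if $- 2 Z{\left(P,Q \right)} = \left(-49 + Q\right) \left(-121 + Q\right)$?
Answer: $- \frac{2}{173305} \approx -1.154 \cdot 10^{-5}$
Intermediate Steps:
$Z{\left(P,Q \right)} = - \frac{\left(-121 + Q\right) \left(-49 + Q\right)}{2}$ ($Z{\left(P,Q \right)} = - \frac{\left(-49 + Q\right) \left(-121 + Q\right)}{2} = - \frac{\left(-121 + Q\right) \left(-49 + Q\right)}{2}$)
$\frac{1}{-74016 + Z{\left(t{\left(6 \right)},248 \right)}} = \frac{1}{-74016 - \left(- \frac{36231}{2} + 30752\right)} = \frac{1}{-74016 - \frac{25273}{2}} = \frac{1}{- \frac{173305}{2}} = - \frac{2}{173305}$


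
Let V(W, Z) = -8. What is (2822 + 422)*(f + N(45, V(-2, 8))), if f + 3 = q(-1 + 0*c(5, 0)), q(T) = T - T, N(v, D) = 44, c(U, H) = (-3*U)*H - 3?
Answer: 133004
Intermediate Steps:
c(U, H) = -3 - 3*H*U (c(U, H) = -3*H*U - 3 = -3 - 3*H*U)
q(T) = 0
f = -3 (f = -3 + 0 = -3)
(2822 + 422)*(f + N(45, V(-2, 8))) = (2822 + 422)*(-3 + 44) = 3244*41 = 133004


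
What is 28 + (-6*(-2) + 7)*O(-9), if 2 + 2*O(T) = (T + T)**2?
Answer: 3087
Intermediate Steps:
O(T) = -1 + 2*T**2 (O(T) = -1 + (T + T)**2/2 = -1 + (2*T)**2/2 = -1 + (4*T**2)/2 = -1 + 2*T**2)
28 + (-6*(-2) + 7)*O(-9) = 28 + (-6*(-2) + 7)*(-1 + 2*(-9)**2) = 28 + (12 + 7)*(-1 + 2*81) = 28 + 19*(-1 + 162) = 28 + 19*161 = 28 + 3059 = 3087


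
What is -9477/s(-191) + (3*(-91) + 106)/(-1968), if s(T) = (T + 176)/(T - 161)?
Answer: -2188352189/9840 ≈ -2.2239e+5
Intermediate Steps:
s(T) = (176 + T)/(-161 + T)
-9477/s(-191) + (3*(-91) + 106)/(-1968) = -9477*(-161 - 191)/(176 - 191) + (3*(-91) + 106)/(-1968) = -9477/(-15/(-352)) + (-273 + 106)*(-1/1968) = -9477/((-1/352*(-15))) - 167*(-1/1968) = -9477/15/352 + 167/1968 = -9477*352/15 + 167/1968 = -1111968/5 + 167/1968 = -2188352189/9840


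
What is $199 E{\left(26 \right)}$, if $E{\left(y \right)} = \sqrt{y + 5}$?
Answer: $199 \sqrt{31} \approx 1108.0$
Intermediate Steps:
$E{\left(y \right)} = \sqrt{5 + y}$
$199 E{\left(26 \right)} = 199 \sqrt{5 + 26} = 199 \sqrt{31}$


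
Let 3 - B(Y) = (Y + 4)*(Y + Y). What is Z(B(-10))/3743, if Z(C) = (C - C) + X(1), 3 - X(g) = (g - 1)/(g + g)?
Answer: 3/3743 ≈ 0.00080150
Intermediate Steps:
X(g) = 3 - (-1 + g)/(2*g) (X(g) = 3 - (g - 1)/(g + g) = 3 - (-1 + g)/(2*g))
B(Y) = 3 - 2*Y*(4 + Y) (B(Y) = 3 - (Y + 4)*(Y + Y) = 3 - (4 + Y)*2*Y = 3 - 2*Y*(4 + Y))
Z(C) = 3 (Z(C) = (C - C) + (½)*(1 + 5*1)/1 = 0 + (½)*1*(1 + 5) = 0 + (½)*1*6 = 0 + 3 = 3)
Z(B(-10))/3743 = 3/3743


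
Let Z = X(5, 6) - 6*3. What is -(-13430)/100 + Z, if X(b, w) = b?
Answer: 1213/10 ≈ 121.30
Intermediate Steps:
Z = -13 (Z = 5 - 6*3 = 5 - 18 = -13)
-(-13430)/100 + Z = -(-13430)/100 - 13 = -158*(-17/20) - 13 = 1343/10 - 13 = 1213/10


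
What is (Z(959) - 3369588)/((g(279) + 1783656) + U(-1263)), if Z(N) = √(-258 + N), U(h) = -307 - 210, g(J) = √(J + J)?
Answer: -6008443776732/3179584692763 - 3*√43462/3179584692763 + 1783139*√701/3179584692763 + 10108764*√62/3179584692763 ≈ -1.8897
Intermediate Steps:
g(J) = √2*√J (g(J) = √(2*J) = √2*√J)
U(h) = -517
(Z(959) - 3369588)/((g(279) + 1783656) + U(-1263)) = (√(-258 + 959) - 3369588)/((√2*√279 + 1783656) - 517) = (√701 - 3369588)/((√2*(3*√31) + 1783656) - 517) = (-3369588 + √701)/((3*√62 + 1783656) - 517) = (-3369588 + √701)/((1783656 + 3*√62) - 517) = (-3369588 + √701)/(1783139 + 3*√62)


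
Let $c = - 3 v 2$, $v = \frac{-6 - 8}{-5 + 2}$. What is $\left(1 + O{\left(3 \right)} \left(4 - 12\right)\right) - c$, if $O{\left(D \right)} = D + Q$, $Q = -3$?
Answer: $29$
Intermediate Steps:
$O{\left(D \right)} = -3 + D$ ($O{\left(D \right)} = D - 3 = -3 + D$)
$v = \frac{14}{3}$ ($v = - \frac{14}{-3} = \left(-14\right) \left(- \frac{1}{3}\right) = \frac{14}{3} \approx 4.6667$)
$c = -28$ ($c = \left(-3\right) \frac{14}{3} \cdot 2 = \left(-14\right) 2 = -28$)
$\left(1 + O{\left(3 \right)} \left(4 - 12\right)\right) - c = \left(1 + \left(-3 + 3\right) \left(4 - 12\right)\right) - -28 = \left(1 + 0 \left(-8\right)\right) + 28 = \left(1 + 0\right) + 28 = 1 + 28 = 29$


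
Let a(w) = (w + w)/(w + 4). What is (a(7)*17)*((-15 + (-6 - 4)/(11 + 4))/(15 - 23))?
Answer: 5593/132 ≈ 42.371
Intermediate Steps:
a(w) = 2*w/(4 + w) (a(w) = (2*w)/(4 + w) = 2*w/(4 + w))
(a(7)*17)*((-15 + (-6 - 4)/(11 + 4))/(15 - 23)) = ((2*7/(4 + 7))*17)*((-15 + (-6 - 4)/(11 + 4))/(15 - 23)) = ((2*7/11)*17)*((-15 - 10/15)/(-8)) = ((2*7*(1/11))*17)*((-15 - 10*1/15)*(-⅛)) = ((14/11)*17)*((-15 - ⅔)*(-⅛)) = 238*(-47/3*(-⅛))/11 = (238/11)*(47/24) = 5593/132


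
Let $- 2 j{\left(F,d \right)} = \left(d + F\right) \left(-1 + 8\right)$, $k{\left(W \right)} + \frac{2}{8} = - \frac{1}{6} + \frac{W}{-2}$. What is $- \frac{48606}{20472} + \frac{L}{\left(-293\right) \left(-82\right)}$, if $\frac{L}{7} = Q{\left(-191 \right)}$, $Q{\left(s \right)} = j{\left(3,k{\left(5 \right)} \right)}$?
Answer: $- \frac{1167849553}{491860272} \approx -2.3744$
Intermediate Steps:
$k{\left(W \right)} = - \frac{5}{12} - \frac{W}{2}$ ($k{\left(W \right)} = - \frac{1}{4} + \left(- \frac{1}{6} + \frac{W}{-2}\right) = - \frac{1}{4} + \left(\left(-1\right) \frac{1}{6} + W \left(- \frac{1}{2}\right)\right) = - \frac{1}{4} - \left(\frac{1}{6} + \frac{W}{2}\right) = - \frac{5}{12} - \frac{W}{2}$)
$j{\left(F,d \right)} = - \frac{7 F}{2} - \frac{7 d}{2}$ ($j{\left(F,d \right)} = - \frac{\left(d + F\right) \left(-1 + 8\right)}{2} = - \frac{\left(F + d\right) 7}{2} = - \frac{7 F + 7 d}{2} = - \frac{7 F}{2} - \frac{7 d}{2}$)
$Q{\left(s \right)} = - \frac{7}{24}$ ($Q{\left(s \right)} = \left(- \frac{7}{2}\right) 3 - \frac{7 \left(- \frac{5}{12} - \frac{5}{2}\right)}{2} = - \frac{21}{2} - \frac{7 \left(- \frac{5}{12} - \frac{5}{2}\right)}{2} = - \frac{21}{2} - - \frac{245}{24} = - \frac{21}{2} + \frac{245}{24} = - \frac{7}{24}$)
$L = - \frac{49}{24}$ ($L = 7 \left(- \frac{7}{24}\right) = - \frac{49}{24} \approx -2.0417$)
$- \frac{48606}{20472} + \frac{L}{\left(-293\right) \left(-82\right)} = - \frac{48606}{20472} - \frac{49}{24 \left(\left(-293\right) \left(-82\right)\right)} = \left(-48606\right) \frac{1}{20472} - \frac{49}{24 \cdot 24026} = - \frac{8101}{3412} - \frac{49}{576624} = - \frac{1167849553}{491860272}$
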